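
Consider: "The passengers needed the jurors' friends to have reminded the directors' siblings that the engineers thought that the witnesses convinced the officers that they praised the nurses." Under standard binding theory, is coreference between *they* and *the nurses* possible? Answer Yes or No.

No

*the nurses* is an R-expression; Principle C requires it to be free (not bound by any c-commanding expression).
— they: subject of the clause headed by 'praised'; the pronoun c-commands the R-expression — coreference blocked (Principle C).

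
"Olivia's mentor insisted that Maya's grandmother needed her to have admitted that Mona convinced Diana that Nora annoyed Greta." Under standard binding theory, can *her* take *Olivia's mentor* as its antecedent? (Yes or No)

*her* is a pronoun; Principle B requires it to be free in its binding domain — the clause headed by 'needed'.
— Olivia's mentor: subject of the matrix clause; c-commands the pronoun but lies outside its binding domain — allowed.

Yes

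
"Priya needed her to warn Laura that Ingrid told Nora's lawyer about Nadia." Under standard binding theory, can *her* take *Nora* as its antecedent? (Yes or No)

*her* is a pronoun; Principle B requires it to be free in its binding domain — the matrix clause.
— Nora: possessor inside the object DP of the clause headed by 'told'; is c-commanded by the pronoun; coreference would bind this R-expression — blocked (Principle C).

No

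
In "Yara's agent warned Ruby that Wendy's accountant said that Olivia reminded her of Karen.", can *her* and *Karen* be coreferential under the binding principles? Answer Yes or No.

*Karen* is an R-expression; Principle C requires it to be free (not bound by any c-commanding expression).
— her: object of the clause headed by 'reminded'; the pronoun c-commands the R-expression — coreference blocked (Principle C).

No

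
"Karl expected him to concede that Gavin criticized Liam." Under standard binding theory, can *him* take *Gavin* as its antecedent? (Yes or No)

No

*him* is a pronoun; Principle B requires it to be free in its binding domain — the matrix clause.
— Gavin: subject of the clause headed by 'criticized'; is c-commanded by the pronoun; coreference would bind this R-expression — blocked (Principle C).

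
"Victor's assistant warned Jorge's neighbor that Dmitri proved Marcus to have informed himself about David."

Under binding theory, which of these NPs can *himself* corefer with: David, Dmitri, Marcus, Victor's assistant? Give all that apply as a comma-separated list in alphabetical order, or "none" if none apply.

Marcus

*himself* is a reflexive; Principle A requires it to be bound within its binding domain — the clause headed by 'informed'.
— David: second object of the clause headed by 'informed'; does not c-command the reflexive — cannot bind it (Principle A).
— Dmitri: subject of the clause headed by 'proved'; c-commands the reflexive but lies outside its binding domain — cannot bind it (Principle A).
— Marcus: subject of the clause headed by 'informed'; c-commands the reflexive within its binding domain — allowed (Principle A).
— Victor's assistant: subject of the matrix clause; c-commands the reflexive but lies outside its binding domain — cannot bind it (Principle A).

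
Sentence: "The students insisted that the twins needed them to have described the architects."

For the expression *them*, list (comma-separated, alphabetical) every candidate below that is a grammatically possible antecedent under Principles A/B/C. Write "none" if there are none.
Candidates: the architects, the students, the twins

*them* is a pronoun; Principle B requires it to be free in its binding domain — the clause headed by 'needed'.
— the architects: object of the clause headed by 'described'; is c-commanded by the pronoun; coreference would bind this R-expression — blocked (Principle C).
— the students: subject of the matrix clause; c-commands the pronoun but lies outside its binding domain — allowed.
— the twins: subject of the clause headed by 'needed'; c-commands the pronoun within its binding domain — blocked (Principle B).

the students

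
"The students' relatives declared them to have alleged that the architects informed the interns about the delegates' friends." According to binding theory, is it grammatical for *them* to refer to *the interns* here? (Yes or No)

No

*the interns* is an R-expression; Principle C requires it to be free (not bound by any c-commanding expression).
— them: subject of the clause headed by 'alleged'; the pronoun c-commands the R-expression — coreference blocked (Principle C).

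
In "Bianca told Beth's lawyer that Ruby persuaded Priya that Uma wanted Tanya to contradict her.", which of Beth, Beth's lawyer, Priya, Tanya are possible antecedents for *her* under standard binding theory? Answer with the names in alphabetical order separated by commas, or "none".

*her* is a pronoun; Principle B requires it to be free in its binding domain — the clause headed by 'contradict'.
— Beth: possessor inside the object DP of the matrix clause; does not c-command the pronoun — Principle B does not apply; allowed.
— Beth's lawyer: object of the matrix clause; c-commands the pronoun but lies outside its binding domain — allowed.
— Priya: object of the clause headed by 'persuaded'; c-commands the pronoun but lies outside its binding domain — allowed.
— Tanya: subject of the clause headed by 'contradict'; c-commands the pronoun within its binding domain — blocked (Principle B).

Beth, Beth's lawyer, Priya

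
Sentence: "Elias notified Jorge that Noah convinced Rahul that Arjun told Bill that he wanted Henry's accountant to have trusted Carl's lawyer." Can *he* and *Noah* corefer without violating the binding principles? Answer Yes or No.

*Noah* is an R-expression; Principle C requires it to be free (not bound by any c-commanding expression).
— he: subject of the clause headed by 'wanted'; the pronoun does not c-command the R-expression — coreference allowed.

Yes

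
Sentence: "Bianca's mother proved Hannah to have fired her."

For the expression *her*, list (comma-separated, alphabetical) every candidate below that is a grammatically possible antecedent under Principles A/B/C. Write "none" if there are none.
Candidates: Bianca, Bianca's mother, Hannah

*her* is a pronoun; Principle B requires it to be free in its binding domain — the clause headed by 'fired'.
— Bianca: possessor inside the subject DP of the matrix clause; does not c-command the pronoun — Principle B does not apply; allowed.
— Bianca's mother: subject of the matrix clause; c-commands the pronoun but lies outside its binding domain — allowed.
— Hannah: subject of the clause headed by 'fired'; c-commands the pronoun within its binding domain — blocked (Principle B).

Bianca, Bianca's mother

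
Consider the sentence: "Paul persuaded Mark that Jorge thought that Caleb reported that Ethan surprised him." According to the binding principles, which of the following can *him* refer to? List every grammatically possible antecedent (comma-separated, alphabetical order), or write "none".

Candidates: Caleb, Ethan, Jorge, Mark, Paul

*him* is a pronoun; Principle B requires it to be free in its binding domain — the clause headed by 'surprised'.
— Caleb: subject of the clause headed by 'reported'; c-commands the pronoun but lies outside its binding domain — allowed.
— Ethan: subject of the clause headed by 'surprised'; c-commands the pronoun within its binding domain — blocked (Principle B).
— Jorge: subject of the clause headed by 'thought'; c-commands the pronoun but lies outside its binding domain — allowed.
— Mark: object of the matrix clause; c-commands the pronoun but lies outside its binding domain — allowed.
— Paul: subject of the matrix clause; c-commands the pronoun but lies outside its binding domain — allowed.

Caleb, Jorge, Mark, Paul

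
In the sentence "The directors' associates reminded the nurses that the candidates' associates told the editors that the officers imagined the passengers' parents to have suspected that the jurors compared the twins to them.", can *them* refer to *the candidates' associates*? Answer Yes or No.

*them* is a pronoun; Principle B requires it to be free in its binding domain — the clause headed by 'compared'.
— the candidates' associates: subject of the clause headed by 'told'; c-commands the pronoun but lies outside its binding domain — allowed.

Yes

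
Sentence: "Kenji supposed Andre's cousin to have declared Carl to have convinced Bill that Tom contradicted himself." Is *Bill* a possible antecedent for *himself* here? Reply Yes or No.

No

*himself* is a reflexive; Principle A requires it to be bound within its binding domain — the clause headed by 'contradicted'.
— Bill: object of the clause headed by 'convinced'; c-commands the reflexive but lies outside its binding domain — cannot bind it (Principle A).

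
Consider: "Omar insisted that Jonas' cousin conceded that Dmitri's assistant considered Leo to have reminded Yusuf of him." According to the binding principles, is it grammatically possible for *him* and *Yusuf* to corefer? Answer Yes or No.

*him* is a pronoun; Principle B requires it to be free in its binding domain — the clause headed by 'reminded'.
— Yusuf: object of the clause headed by 'reminded'; c-commands the pronoun within its binding domain — blocked (Principle B).

No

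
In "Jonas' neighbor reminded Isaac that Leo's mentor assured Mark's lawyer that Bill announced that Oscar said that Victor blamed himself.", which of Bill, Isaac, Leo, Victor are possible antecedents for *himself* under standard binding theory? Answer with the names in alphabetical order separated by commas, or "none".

*himself* is a reflexive; Principle A requires it to be bound within its binding domain — the clause headed by 'blamed'.
— Bill: subject of the clause headed by 'announced'; c-commands the reflexive but lies outside its binding domain — cannot bind it (Principle A).
— Isaac: object of the matrix clause; c-commands the reflexive but lies outside its binding domain — cannot bind it (Principle A).
— Leo: possessor inside the subject DP of the clause headed by 'assured'; does not c-command the reflexive — cannot bind it (Principle A).
— Victor: subject of the clause headed by 'blamed'; c-commands the reflexive within its binding domain — allowed (Principle A).

Victor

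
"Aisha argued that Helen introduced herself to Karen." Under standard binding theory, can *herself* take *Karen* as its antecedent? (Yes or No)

No

*herself* is a reflexive; Principle A requires it to be bound within its binding domain — the clause headed by 'introduced'.
— Karen: second object of the clause headed by 'introduced'; does not c-command the reflexive — cannot bind it (Principle A).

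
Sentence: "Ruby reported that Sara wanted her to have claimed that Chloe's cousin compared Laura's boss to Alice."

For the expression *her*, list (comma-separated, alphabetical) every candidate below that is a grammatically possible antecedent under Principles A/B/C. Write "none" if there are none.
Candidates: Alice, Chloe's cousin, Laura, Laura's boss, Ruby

Ruby

*her* is a pronoun; Principle B requires it to be free in its binding domain — the clause headed by 'wanted'.
— Alice: second object of the clause headed by 'compared'; is c-commanded by the pronoun; coreference would bind this R-expression — blocked (Principle C).
— Chloe's cousin: subject of the clause headed by 'compared'; is c-commanded by the pronoun; coreference would bind this R-expression — blocked (Principle C).
— Laura: possessor inside the object DP of the clause headed by 'compared'; is c-commanded by the pronoun; coreference would bind this R-expression — blocked (Principle C).
— Laura's boss: object of the clause headed by 'compared'; is c-commanded by the pronoun; coreference would bind this R-expression — blocked (Principle C).
— Ruby: subject of the matrix clause; c-commands the pronoun but lies outside its binding domain — allowed.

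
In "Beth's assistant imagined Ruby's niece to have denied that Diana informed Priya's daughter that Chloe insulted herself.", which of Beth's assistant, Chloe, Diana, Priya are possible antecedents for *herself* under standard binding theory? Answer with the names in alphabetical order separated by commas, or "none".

Chloe

*herself* is a reflexive; Principle A requires it to be bound within its binding domain — the clause headed by 'insulted'.
— Beth's assistant: subject of the matrix clause; c-commands the reflexive but lies outside its binding domain — cannot bind it (Principle A).
— Chloe: subject of the clause headed by 'insulted'; c-commands the reflexive within its binding domain — allowed (Principle A).
— Diana: subject of the clause headed by 'informed'; c-commands the reflexive but lies outside its binding domain — cannot bind it (Principle A).
— Priya: possessor inside the object DP of the clause headed by 'informed'; does not c-command the reflexive — cannot bind it (Principle A).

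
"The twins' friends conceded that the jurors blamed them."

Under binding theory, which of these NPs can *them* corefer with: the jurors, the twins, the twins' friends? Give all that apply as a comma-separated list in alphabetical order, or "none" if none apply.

the twins, the twins' friends

*them* is a pronoun; Principle B requires it to be free in its binding domain — the clause headed by 'blamed'.
— the jurors: subject of the clause headed by 'blamed'; c-commands the pronoun within its binding domain — blocked (Principle B).
— the twins: possessor inside the subject DP of the matrix clause; does not c-command the pronoun — Principle B does not apply; allowed.
— the twins' friends: subject of the matrix clause; c-commands the pronoun but lies outside its binding domain — allowed.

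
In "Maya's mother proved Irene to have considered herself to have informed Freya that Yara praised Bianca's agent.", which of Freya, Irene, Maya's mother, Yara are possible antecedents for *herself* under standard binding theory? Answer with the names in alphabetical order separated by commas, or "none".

Irene

*herself* is a reflexive; Principle A requires it to be bound within its binding domain — the clause headed by 'considered'.
— Freya: object of the clause headed by 'informed'; does not c-command the reflexive — cannot bind it (Principle A).
— Irene: subject of the clause headed by 'considered'; c-commands the reflexive within its binding domain — allowed (Principle A).
— Maya's mother: subject of the matrix clause; c-commands the reflexive but lies outside its binding domain — cannot bind it (Principle A).
— Yara: subject of the clause headed by 'praised'; does not c-command the reflexive — cannot bind it (Principle A).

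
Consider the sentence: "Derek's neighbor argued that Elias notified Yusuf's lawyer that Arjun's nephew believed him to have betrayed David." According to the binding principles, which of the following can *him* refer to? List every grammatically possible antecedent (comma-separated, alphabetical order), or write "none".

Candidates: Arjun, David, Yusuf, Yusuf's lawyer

Arjun, Yusuf, Yusuf's lawyer

*him* is a pronoun; Principle B requires it to be free in its binding domain — the clause headed by 'believed'.
— Arjun: possessor inside the subject DP of the clause headed by 'believed'; does not c-command the pronoun — Principle B does not apply; allowed.
— David: object of the clause headed by 'betrayed'; is c-commanded by the pronoun; coreference would bind this R-expression — blocked (Principle C).
— Yusuf: possessor inside the object DP of the clause headed by 'notified'; does not c-command the pronoun — Principle B does not apply; allowed.
— Yusuf's lawyer: object of the clause headed by 'notified'; c-commands the pronoun but lies outside its binding domain — allowed.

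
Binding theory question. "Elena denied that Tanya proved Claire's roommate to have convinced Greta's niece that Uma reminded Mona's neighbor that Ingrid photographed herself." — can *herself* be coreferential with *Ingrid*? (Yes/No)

Yes

*herself* is a reflexive; Principle A requires it to be bound within its binding domain — the clause headed by 'photographed'.
— Ingrid: subject of the clause headed by 'photographed'; c-commands the reflexive within its binding domain — allowed (Principle A).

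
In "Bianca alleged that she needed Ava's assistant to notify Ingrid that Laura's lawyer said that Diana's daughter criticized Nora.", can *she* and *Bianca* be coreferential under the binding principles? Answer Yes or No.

Yes

*Bianca* is an R-expression; Principle C requires it to be free (not bound by any c-commanding expression).
— she: subject of the clause headed by 'needed'; the pronoun does not c-command the R-expression — coreference allowed.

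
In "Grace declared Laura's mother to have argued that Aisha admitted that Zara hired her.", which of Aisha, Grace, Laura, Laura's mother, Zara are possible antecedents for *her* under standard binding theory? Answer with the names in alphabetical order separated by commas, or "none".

Aisha, Grace, Laura, Laura's mother

*her* is a pronoun; Principle B requires it to be free in its binding domain — the clause headed by 'hired'.
— Aisha: subject of the clause headed by 'admitted'; c-commands the pronoun but lies outside its binding domain — allowed.
— Grace: subject of the matrix clause; c-commands the pronoun but lies outside its binding domain — allowed.
— Laura: possessor inside the subject DP of the clause headed by 'argued'; does not c-command the pronoun — Principle B does not apply; allowed.
— Laura's mother: subject of the clause headed by 'argued'; c-commands the pronoun but lies outside its binding domain — allowed.
— Zara: subject of the clause headed by 'hired'; c-commands the pronoun within its binding domain — blocked (Principle B).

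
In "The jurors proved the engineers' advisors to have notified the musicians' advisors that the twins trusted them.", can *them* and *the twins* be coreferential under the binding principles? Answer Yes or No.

No

*the twins* is an R-expression; Principle C requires it to be free (not bound by any c-commanding expression).
— them: object of the clause headed by 'trusted'; the R-expression locally c-commands the pronoun — coreference blocked (Principle B on the pronoun).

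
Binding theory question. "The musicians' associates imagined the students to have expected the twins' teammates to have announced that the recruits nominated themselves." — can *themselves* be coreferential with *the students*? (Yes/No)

No

*themselves* is a reflexive; Principle A requires it to be bound within its binding domain — the clause headed by 'nominated'.
— the students: subject of the clause headed by 'expected'; c-commands the reflexive but lies outside its binding domain — cannot bind it (Principle A).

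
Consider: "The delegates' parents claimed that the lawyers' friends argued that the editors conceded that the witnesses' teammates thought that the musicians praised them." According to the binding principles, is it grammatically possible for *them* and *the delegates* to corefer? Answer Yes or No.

*them* is a pronoun; Principle B requires it to be free in its binding domain — the clause headed by 'praised'.
— the delegates: possessor inside the subject DP of the matrix clause; does not c-command the pronoun — Principle B does not apply; allowed.

Yes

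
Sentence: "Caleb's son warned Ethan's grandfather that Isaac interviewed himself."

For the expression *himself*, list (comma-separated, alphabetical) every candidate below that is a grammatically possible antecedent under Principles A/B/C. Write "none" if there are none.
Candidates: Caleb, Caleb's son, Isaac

Isaac

*himself* is a reflexive; Principle A requires it to be bound within its binding domain — the clause headed by 'interviewed'.
— Caleb: possessor inside the subject DP of the matrix clause; does not c-command the reflexive — cannot bind it (Principle A).
— Caleb's son: subject of the matrix clause; c-commands the reflexive but lies outside its binding domain — cannot bind it (Principle A).
— Isaac: subject of the clause headed by 'interviewed'; c-commands the reflexive within its binding domain — allowed (Principle A).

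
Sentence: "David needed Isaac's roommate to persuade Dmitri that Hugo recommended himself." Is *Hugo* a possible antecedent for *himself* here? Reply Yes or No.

Yes

*himself* is a reflexive; Principle A requires it to be bound within its binding domain — the clause headed by 'recommended'.
— Hugo: subject of the clause headed by 'recommended'; c-commands the reflexive within its binding domain — allowed (Principle A).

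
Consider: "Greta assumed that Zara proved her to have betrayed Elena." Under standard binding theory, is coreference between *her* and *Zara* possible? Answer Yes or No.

*Zara* is an R-expression; Principle C requires it to be free (not bound by any c-commanding expression).
— her: subject of the clause headed by 'betrayed'; the R-expression locally c-commands the pronoun — coreference blocked (Principle B on the pronoun).

No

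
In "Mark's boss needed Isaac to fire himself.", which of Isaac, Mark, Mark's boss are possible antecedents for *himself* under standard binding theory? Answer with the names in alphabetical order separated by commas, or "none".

*himself* is a reflexive; Principle A requires it to be bound within its binding domain — the clause headed by 'fire'.
— Isaac: subject of the clause headed by 'fire'; c-commands the reflexive within its binding domain — allowed (Principle A).
— Mark: possessor inside the subject DP of the matrix clause; does not c-command the reflexive — cannot bind it (Principle A).
— Mark's boss: subject of the matrix clause; c-commands the reflexive but lies outside its binding domain — cannot bind it (Principle A).

Isaac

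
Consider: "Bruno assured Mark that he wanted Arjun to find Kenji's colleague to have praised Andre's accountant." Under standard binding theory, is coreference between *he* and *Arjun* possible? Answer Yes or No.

No

*Arjun* is an R-expression; Principle C requires it to be free (not bound by any c-commanding expression).
— he: subject of the clause headed by 'wanted'; the pronoun c-commands the R-expression — coreference blocked (Principle C).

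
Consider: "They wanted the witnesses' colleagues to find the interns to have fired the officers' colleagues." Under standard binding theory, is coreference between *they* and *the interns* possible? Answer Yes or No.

*the interns* is an R-expression; Principle C requires it to be free (not bound by any c-commanding expression).
— they: subject of the matrix clause; the pronoun c-commands the R-expression — coreference blocked (Principle C).

No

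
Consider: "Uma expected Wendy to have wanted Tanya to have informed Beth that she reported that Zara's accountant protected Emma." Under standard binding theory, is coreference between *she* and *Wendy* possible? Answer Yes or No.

*Wendy* is an R-expression; Principle C requires it to be free (not bound by any c-commanding expression).
— she: subject of the clause headed by 'reported'; the pronoun does not c-command the R-expression — coreference allowed.

Yes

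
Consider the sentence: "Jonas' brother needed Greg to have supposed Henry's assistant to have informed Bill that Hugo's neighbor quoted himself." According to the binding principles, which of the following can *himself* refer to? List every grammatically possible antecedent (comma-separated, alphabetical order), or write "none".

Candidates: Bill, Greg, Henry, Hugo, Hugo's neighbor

Hugo's neighbor

*himself* is a reflexive; Principle A requires it to be bound within its binding domain — the clause headed by 'quoted'.
— Bill: object of the clause headed by 'informed'; c-commands the reflexive but lies outside its binding domain — cannot bind it (Principle A).
— Greg: subject of the clause headed by 'supposed'; c-commands the reflexive but lies outside its binding domain — cannot bind it (Principle A).
— Henry: possessor inside the subject DP of the clause headed by 'informed'; does not c-command the reflexive — cannot bind it (Principle A).
— Hugo: possessor inside the subject DP of the clause headed by 'quoted'; does not c-command the reflexive — cannot bind it (Principle A).
— Hugo's neighbor: subject of the clause headed by 'quoted'; c-commands the reflexive within its binding domain — allowed (Principle A).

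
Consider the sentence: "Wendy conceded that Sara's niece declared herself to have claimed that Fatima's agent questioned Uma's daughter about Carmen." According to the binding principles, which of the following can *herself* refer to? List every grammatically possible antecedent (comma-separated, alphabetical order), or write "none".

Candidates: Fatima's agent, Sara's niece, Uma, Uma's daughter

*herself* is a reflexive; Principle A requires it to be bound within its binding domain — the clause headed by 'declared'.
— Fatima's agent: subject of the clause headed by 'questioned'; does not c-command the reflexive — cannot bind it (Principle A).
— Sara's niece: subject of the clause headed by 'declared'; c-commands the reflexive within its binding domain — allowed (Principle A).
— Uma: possessor inside the object DP of the clause headed by 'questioned'; does not c-command the reflexive — cannot bind it (Principle A).
— Uma's daughter: object of the clause headed by 'questioned'; does not c-command the reflexive — cannot bind it (Principle A).

Sara's niece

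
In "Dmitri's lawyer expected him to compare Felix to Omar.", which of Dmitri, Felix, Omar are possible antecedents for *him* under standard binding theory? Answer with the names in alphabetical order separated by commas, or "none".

Dmitri

*him* is a pronoun; Principle B requires it to be free in its binding domain — the matrix clause.
— Dmitri: possessor inside the subject DP of the matrix clause; does not c-command the pronoun — Principle B does not apply; allowed.
— Felix: object of the clause headed by 'compare'; is c-commanded by the pronoun; coreference would bind this R-expression — blocked (Principle C).
— Omar: second object of the clause headed by 'compare'; is c-commanded by the pronoun; coreference would bind this R-expression — blocked (Principle C).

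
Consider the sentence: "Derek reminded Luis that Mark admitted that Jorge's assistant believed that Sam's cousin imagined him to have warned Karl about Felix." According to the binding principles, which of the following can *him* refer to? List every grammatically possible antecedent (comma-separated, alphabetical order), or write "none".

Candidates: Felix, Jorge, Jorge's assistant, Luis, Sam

Jorge, Jorge's assistant, Luis, Sam

*him* is a pronoun; Principle B requires it to be free in its binding domain — the clause headed by 'imagined'.
— Felix: second object of the clause headed by 'warned'; is c-commanded by the pronoun; coreference would bind this R-expression — blocked (Principle C).
— Jorge: possessor inside the subject DP of the clause headed by 'believed'; does not c-command the pronoun — Principle B does not apply; allowed.
— Jorge's assistant: subject of the clause headed by 'believed'; c-commands the pronoun but lies outside its binding domain — allowed.
— Luis: object of the matrix clause; c-commands the pronoun but lies outside its binding domain — allowed.
— Sam: possessor inside the subject DP of the clause headed by 'imagined'; does not c-command the pronoun — Principle B does not apply; allowed.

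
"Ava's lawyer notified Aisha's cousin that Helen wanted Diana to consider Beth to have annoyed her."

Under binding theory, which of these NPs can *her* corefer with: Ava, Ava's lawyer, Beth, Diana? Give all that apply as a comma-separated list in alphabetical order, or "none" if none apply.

Ava, Ava's lawyer, Diana

*her* is a pronoun; Principle B requires it to be free in its binding domain — the clause headed by 'annoyed'.
— Ava: possessor inside the subject DP of the matrix clause; does not c-command the pronoun — Principle B does not apply; allowed.
— Ava's lawyer: subject of the matrix clause; c-commands the pronoun but lies outside its binding domain — allowed.
— Beth: subject of the clause headed by 'annoyed'; c-commands the pronoun within its binding domain — blocked (Principle B).
— Diana: subject of the clause headed by 'consider'; c-commands the pronoun but lies outside its binding domain — allowed.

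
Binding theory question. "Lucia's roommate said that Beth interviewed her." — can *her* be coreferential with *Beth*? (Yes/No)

No

*her* is a pronoun; Principle B requires it to be free in its binding domain — the clause headed by 'interviewed'.
— Beth: subject of the clause headed by 'interviewed'; c-commands the pronoun within its binding domain — blocked (Principle B).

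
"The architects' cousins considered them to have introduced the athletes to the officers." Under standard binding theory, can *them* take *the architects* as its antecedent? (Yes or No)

Yes

*them* is a pronoun; Principle B requires it to be free in its binding domain — the matrix clause.
— the architects: possessor inside the subject DP of the matrix clause; does not c-command the pronoun — Principle B does not apply; allowed.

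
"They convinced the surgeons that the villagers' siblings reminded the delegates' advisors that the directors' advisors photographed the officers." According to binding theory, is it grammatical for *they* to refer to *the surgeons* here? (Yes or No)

No

*the surgeons* is an R-expression; Principle C requires it to be free (not bound by any c-commanding expression).
— they: subject of the matrix clause; the pronoun c-commands the R-expression — coreference blocked (Principle C).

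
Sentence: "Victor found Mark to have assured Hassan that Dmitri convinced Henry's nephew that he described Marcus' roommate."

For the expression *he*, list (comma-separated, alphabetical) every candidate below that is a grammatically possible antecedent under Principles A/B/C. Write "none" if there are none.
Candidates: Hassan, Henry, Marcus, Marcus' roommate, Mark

*he* is a pronoun; Principle B requires it to be free in its binding domain — the clause headed by 'described'.
— Hassan: object of the clause headed by 'assured'; c-commands the pronoun but lies outside its binding domain — allowed.
— Henry: possessor inside the object DP of the clause headed by 'convinced'; does not c-command the pronoun — Principle B does not apply; allowed.
— Marcus: possessor inside the object DP of the clause headed by 'described'; is c-commanded by the pronoun; coreference would bind this R-expression — blocked (Principle C).
— Marcus' roommate: object of the clause headed by 'described'; is c-commanded by the pronoun; coreference would bind this R-expression — blocked (Principle C).
— Mark: subject of the clause headed by 'assured'; c-commands the pronoun but lies outside its binding domain — allowed.

Hassan, Henry, Mark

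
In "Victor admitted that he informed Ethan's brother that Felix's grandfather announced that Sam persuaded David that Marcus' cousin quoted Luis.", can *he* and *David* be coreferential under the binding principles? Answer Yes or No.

*David* is an R-expression; Principle C requires it to be free (not bound by any c-commanding expression).
— he: subject of the clause headed by 'informed'; the pronoun c-commands the R-expression — coreference blocked (Principle C).

No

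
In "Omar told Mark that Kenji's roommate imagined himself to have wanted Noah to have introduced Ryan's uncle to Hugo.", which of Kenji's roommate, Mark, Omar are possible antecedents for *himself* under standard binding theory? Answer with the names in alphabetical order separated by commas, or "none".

Kenji's roommate

*himself* is a reflexive; Principle A requires it to be bound within its binding domain — the clause headed by 'imagined'.
— Kenji's roommate: subject of the clause headed by 'imagined'; c-commands the reflexive within its binding domain — allowed (Principle A).
— Mark: object of the matrix clause; c-commands the reflexive but lies outside its binding domain — cannot bind it (Principle A).
— Omar: subject of the matrix clause; c-commands the reflexive but lies outside its binding domain — cannot bind it (Principle A).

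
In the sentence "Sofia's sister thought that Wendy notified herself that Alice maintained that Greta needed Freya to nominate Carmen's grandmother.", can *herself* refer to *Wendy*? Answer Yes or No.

*herself* is a reflexive; Principle A requires it to be bound within its binding domain — the clause headed by 'notified'.
— Wendy: subject of the clause headed by 'notified'; c-commands the reflexive within its binding domain — allowed (Principle A).

Yes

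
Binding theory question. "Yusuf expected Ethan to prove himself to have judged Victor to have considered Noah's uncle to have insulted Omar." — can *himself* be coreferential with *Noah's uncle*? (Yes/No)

*himself* is a reflexive; Principle A requires it to be bound within its binding domain — the clause headed by 'prove'.
— Noah's uncle: subject of the clause headed by 'insulted'; does not c-command the reflexive — cannot bind it (Principle A).

No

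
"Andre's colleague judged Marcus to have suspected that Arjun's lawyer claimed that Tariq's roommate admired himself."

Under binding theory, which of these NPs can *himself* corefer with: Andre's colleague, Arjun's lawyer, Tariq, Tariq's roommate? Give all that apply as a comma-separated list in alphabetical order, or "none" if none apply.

*himself* is a reflexive; Principle A requires it to be bound within its binding domain — the clause headed by 'admired'.
— Andre's colleague: subject of the matrix clause; c-commands the reflexive but lies outside its binding domain — cannot bind it (Principle A).
— Arjun's lawyer: subject of the clause headed by 'claimed'; c-commands the reflexive but lies outside its binding domain — cannot bind it (Principle A).
— Tariq: possessor inside the subject DP of the clause headed by 'admired'; does not c-command the reflexive — cannot bind it (Principle A).
— Tariq's roommate: subject of the clause headed by 'admired'; c-commands the reflexive within its binding domain — allowed (Principle A).

Tariq's roommate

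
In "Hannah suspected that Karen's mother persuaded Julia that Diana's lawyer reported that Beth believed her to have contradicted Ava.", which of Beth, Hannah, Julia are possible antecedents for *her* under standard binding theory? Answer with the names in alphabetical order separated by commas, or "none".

Hannah, Julia

*her* is a pronoun; Principle B requires it to be free in its binding domain — the clause headed by 'believed'.
— Beth: subject of the clause headed by 'believed'; c-commands the pronoun within its binding domain — blocked (Principle B).
— Hannah: subject of the matrix clause; c-commands the pronoun but lies outside its binding domain — allowed.
— Julia: object of the clause headed by 'persuaded'; c-commands the pronoun but lies outside its binding domain — allowed.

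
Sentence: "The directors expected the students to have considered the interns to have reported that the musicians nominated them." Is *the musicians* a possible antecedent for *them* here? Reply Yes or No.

*them* is a pronoun; Principle B requires it to be free in its binding domain — the clause headed by 'nominated'.
— the musicians: subject of the clause headed by 'nominated'; c-commands the pronoun within its binding domain — blocked (Principle B).

No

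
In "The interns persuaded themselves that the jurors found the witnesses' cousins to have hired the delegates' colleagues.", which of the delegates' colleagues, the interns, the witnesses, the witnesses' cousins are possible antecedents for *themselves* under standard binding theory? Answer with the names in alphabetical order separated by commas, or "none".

the interns

*themselves* is a reflexive; Principle A requires it to be bound within its binding domain — the matrix clause.
— the delegates' colleagues: object of the clause headed by 'hired'; does not c-command the reflexive — cannot bind it (Principle A).
— the interns: subject of the matrix clause; c-commands the reflexive within its binding domain — allowed (Principle A).
— the witnesses: possessor inside the subject DP of the clause headed by 'hired'; does not c-command the reflexive — cannot bind it (Principle A).
— the witnesses' cousins: subject of the clause headed by 'hired'; does not c-command the reflexive — cannot bind it (Principle A).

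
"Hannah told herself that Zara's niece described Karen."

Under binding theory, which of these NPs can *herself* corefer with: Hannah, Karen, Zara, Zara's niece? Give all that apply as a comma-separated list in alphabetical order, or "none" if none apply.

Hannah

*herself* is a reflexive; Principle A requires it to be bound within its binding domain — the matrix clause.
— Hannah: subject of the matrix clause; c-commands the reflexive within its binding domain — allowed (Principle A).
— Karen: object of the clause headed by 'described'; does not c-command the reflexive — cannot bind it (Principle A).
— Zara: possessor inside the subject DP of the clause headed by 'described'; does not c-command the reflexive — cannot bind it (Principle A).
— Zara's niece: subject of the clause headed by 'described'; does not c-command the reflexive — cannot bind it (Principle A).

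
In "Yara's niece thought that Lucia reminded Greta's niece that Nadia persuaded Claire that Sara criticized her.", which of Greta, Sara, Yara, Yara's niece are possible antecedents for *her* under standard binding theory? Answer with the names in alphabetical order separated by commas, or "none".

*her* is a pronoun; Principle B requires it to be free in its binding domain — the clause headed by 'criticized'.
— Greta: possessor inside the object DP of the clause headed by 'reminded'; does not c-command the pronoun — Principle B does not apply; allowed.
— Sara: subject of the clause headed by 'criticized'; c-commands the pronoun within its binding domain — blocked (Principle B).
— Yara: possessor inside the subject DP of the matrix clause; does not c-command the pronoun — Principle B does not apply; allowed.
— Yara's niece: subject of the matrix clause; c-commands the pronoun but lies outside its binding domain — allowed.

Greta, Yara, Yara's niece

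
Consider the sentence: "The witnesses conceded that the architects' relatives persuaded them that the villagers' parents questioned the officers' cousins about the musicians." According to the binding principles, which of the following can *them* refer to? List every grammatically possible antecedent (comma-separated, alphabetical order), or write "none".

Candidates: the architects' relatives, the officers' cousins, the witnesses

the witnesses

*them* is a pronoun; Principle B requires it to be free in its binding domain — the clause headed by 'persuaded'.
— the architects' relatives: subject of the clause headed by 'persuaded'; c-commands the pronoun within its binding domain — blocked (Principle B).
— the officers' cousins: object of the clause headed by 'questioned'; is c-commanded by the pronoun; coreference would bind this R-expression — blocked (Principle C).
— the witnesses: subject of the matrix clause; c-commands the pronoun but lies outside its binding domain — allowed.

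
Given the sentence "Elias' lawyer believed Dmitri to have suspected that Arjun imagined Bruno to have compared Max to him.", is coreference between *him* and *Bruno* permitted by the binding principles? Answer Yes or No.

*him* is a pronoun; Principle B requires it to be free in its binding domain — the clause headed by 'compared'.
— Bruno: subject of the clause headed by 'compared'; c-commands the pronoun within its binding domain — blocked (Principle B).

No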